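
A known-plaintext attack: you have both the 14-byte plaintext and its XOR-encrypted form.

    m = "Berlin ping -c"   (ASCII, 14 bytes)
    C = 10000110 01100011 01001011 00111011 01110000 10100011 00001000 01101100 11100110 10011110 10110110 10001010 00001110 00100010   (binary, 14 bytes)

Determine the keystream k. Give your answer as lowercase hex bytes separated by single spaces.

c4 06 39 57 19 cd 28 1c 8f f0 d1 aa 23 41

Since C = m ⊕ k, XORing both sides with m gives k = m ⊕ C.
42 xor 86 = c4
65 xor 63 = 06
72 xor 4b = 39
6c xor 3b = 57
69 xor 70 = 19
6e xor a3 = cd
20 xor 08 = 28
70 xor 6c = 1c
69 xor e6 = 8f
6e xor 9e = f0
67 xor b6 = d1
20 xor 8a = aa
2d xor 0e = 23
63 xor 22 = 41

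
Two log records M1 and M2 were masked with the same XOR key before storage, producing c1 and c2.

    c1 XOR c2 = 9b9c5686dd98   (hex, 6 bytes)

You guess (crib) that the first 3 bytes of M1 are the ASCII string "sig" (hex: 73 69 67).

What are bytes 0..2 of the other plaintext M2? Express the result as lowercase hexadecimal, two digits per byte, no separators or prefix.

e8f531

Since c1 ⊕ c2 = M1 ⊕ M2, XORing with the guessed M1 bytes yields the corresponding M2 bytes: M2 = (c1 ⊕ c2) ⊕ M1.
155 ^ 115 = 232
156 ^ 105 = 245
 86 ^ 103 =  49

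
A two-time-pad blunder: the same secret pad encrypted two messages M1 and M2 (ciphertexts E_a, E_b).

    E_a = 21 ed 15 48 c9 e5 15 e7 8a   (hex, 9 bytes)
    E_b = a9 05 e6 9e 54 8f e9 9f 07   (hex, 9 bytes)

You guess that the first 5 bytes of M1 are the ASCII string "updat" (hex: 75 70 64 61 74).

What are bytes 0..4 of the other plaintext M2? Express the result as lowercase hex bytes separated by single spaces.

First, E_a ⊕ E_b = (M1 ⊕ K) ⊕ (M2 ⊕ K) = M1 ⊕ M2, so the key drops out. Then M2 = (M1 ⊕ M2) ⊕ M1 over the first 5 bytes.
byte 0: (21 ⊕ a9) ⊕ 75 = 88 ⊕ 75 = fd
byte 1: (ed ⊕ 05) ⊕ 70 = e8 ⊕ 70 = 98
byte 2: (15 ⊕ e6) ⊕ 64 = f3 ⊕ 64 = 97
byte 3: (48 ⊕ 9e) ⊕ 61 = d6 ⊕ 61 = b7
byte 4: (c9 ⊕ 54) ⊕ 74 = 9d ⊕ 74 = e9

fd 98 97 b7 e9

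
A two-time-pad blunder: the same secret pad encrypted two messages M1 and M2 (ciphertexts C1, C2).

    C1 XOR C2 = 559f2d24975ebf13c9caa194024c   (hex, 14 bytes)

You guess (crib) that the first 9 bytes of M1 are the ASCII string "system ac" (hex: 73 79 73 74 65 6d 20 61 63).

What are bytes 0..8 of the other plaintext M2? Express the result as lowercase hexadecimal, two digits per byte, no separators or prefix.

Since C1 ⊕ C2 = M1 ⊕ M2, XORing with the guessed M1 bytes yields the corresponding M2 bytes: M2 = (C1 ⊕ C2) ⊕ M1.
55 ^ 73 = 26
9f ^ 79 = e6
2d ^ 73 = 5e
24 ^ 74 = 50
97 ^ 65 = f2
5e ^ 6d = 33
bf ^ 20 = 9f
13 ^ 61 = 72
c9 ^ 63 = aa

26e65e50f2339f72aa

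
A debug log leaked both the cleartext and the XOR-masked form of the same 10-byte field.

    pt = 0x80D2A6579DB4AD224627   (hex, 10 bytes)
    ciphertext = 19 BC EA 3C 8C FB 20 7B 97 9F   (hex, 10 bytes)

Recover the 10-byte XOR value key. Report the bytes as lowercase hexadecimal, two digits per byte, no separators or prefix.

Since ciphertext = pt ⊕ key, XORing both sides with pt gives key = pt ⊕ ciphertext.
byte 0: 80 XOR 19 = 99
byte 1: d2 XOR bc = 6e
byte 2: a6 XOR ea = 4c
byte 3: 57 XOR 3c = 6b
byte 4: 9d XOR 8c = 11
byte 5: b4 XOR fb = 4f
byte 6: ad XOR 20 = 8d
byte 7: 22 XOR 7b = 59
byte 8: 46 XOR 97 = d1
byte 9: 27 XOR 9f = b8

996e4c6b114f8d59d1b8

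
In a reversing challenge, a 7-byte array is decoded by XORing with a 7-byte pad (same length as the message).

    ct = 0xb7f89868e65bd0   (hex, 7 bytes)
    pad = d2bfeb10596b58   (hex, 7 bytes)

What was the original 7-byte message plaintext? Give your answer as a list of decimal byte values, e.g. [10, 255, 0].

[101, 71, 115, 120, 191, 48, 136]

XOR is its own inverse, so applying the key byte-wise gives the result directly.
b7 xor d2 = 65
f8 xor bf = 47
98 xor eb = 73
68 xor 10 = 78
e6 xor 59 = bf
5b xor 6b = 30
d0 xor 58 = 88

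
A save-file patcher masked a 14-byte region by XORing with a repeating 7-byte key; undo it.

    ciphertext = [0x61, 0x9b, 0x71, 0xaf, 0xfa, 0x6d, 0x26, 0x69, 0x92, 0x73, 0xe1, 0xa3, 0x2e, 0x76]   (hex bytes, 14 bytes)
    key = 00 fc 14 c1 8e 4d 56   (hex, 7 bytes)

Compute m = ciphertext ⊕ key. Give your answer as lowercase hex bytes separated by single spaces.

The 7-byte key repeats, so the effective keystream is 00 fc 14 c1 8e 4d 56 00 fc 14 c1 8e 4d 56.
byte 0: 61 xor 00 = 61
byte 1: 9b xor fc = 67
byte 2: 71 xor 14 = 65
byte 3: af xor c1 = 6e
byte 4: fa xor 8e = 74
byte 5: 6d xor 4d = 20
byte 6: 26 xor 56 = 70
byte 7: 69 xor 00 = 69
byte 8: 92 xor fc = 6e
byte 9: 73 xor 14 = 67
byte 10: e1 xor c1 = 20
byte 11: a3 xor 8e = 2d
byte 12: 2e xor 4d = 63
byte 13: 76 xor 56 = 20

61 67 65 6e 74 20 70 69 6e 67 20 2d 63 20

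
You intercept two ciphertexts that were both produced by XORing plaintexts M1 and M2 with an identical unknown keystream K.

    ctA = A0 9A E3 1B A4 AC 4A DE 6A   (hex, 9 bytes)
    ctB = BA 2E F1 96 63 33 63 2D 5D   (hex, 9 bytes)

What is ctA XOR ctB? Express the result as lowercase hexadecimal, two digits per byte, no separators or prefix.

1ab4128dc79f29f337

ctA ⊕ ctB = (M1 ⊕ K) ⊕ (M2 ⊕ K) = M1 ⊕ M2 — the shared key cancels under XOR.
a0 ^ ba = 1a
9a ^ 2e = b4
e3 ^ f1 = 12
1b ^ 96 = 8d
a4 ^ 63 = c7
ac ^ 33 = 9f
4a ^ 63 = 29
de ^ 2d = f3
6a ^ 5d = 37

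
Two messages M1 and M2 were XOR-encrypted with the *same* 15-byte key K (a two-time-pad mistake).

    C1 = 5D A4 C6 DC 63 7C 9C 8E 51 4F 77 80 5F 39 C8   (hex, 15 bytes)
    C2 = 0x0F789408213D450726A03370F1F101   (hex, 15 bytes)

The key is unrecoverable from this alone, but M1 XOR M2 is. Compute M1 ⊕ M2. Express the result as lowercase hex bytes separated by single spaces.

52 dc 52 d4 42 41 d9 89 77 ef 44 f0 ae c8 c9

C1 ⊕ C2 = (M1 ⊕ K) ⊕ (M2 ⊕ K) = M1 ⊕ M2 — the shared key cancels under XOR.
byte 0: 5d ^ 0f = 52
byte 1: a4 ^ 78 = dc
byte 2: c6 ^ 94 = 52
byte 3: dc ^ 08 = d4
byte 4: 63 ^ 21 = 42
byte 5: 7c ^ 3d = 41
byte 6: 9c ^ 45 = d9
byte 7: 8e ^ 07 = 89
byte 8: 51 ^ 26 = 77
byte 9: 4f ^ a0 = ef
byte 10: 77 ^ 33 = 44
byte 11: 80 ^ 70 = f0
byte 12: 5f ^ f1 = ae
byte 13: 39 ^ f1 = c8
byte 14: c8 ^ 01 = c9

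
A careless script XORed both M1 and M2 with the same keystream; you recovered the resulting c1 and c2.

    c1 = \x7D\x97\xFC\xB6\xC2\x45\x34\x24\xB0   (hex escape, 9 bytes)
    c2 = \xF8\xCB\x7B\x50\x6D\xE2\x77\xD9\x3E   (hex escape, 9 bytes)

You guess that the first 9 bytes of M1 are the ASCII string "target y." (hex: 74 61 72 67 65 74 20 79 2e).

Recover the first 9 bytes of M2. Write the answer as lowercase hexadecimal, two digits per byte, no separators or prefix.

First, c1 ⊕ c2 = (M1 ⊕ K) ⊕ (M2 ⊕ K) = M1 ⊕ M2, so the key drops out. Then M2 = (M1 ⊕ M2) ⊕ M1 over the first 9 bytes.
byte 0: (7d XOR f8) XOR 74 = 85 XOR 74 = f1
byte 1: (97 XOR cb) XOR 61 = 5c XOR 61 = 3d
byte 2: (fc XOR 7b) XOR 72 = 87 XOR 72 = f5
byte 3: (b6 XOR 50) XOR 67 = e6 XOR 67 = 81
byte 4: (c2 XOR 6d) XOR 65 = af XOR 65 = ca
byte 5: (45 XOR e2) XOR 74 = a7 XOR 74 = d3
byte 6: (34 XOR 77) XOR 20 = 43 XOR 20 = 63
byte 7: (24 XOR d9) XOR 79 = fd XOR 79 = 84
byte 8: (b0 XOR 3e) XOR 2e = 8e XOR 2e = a0

f13df581cad36384a0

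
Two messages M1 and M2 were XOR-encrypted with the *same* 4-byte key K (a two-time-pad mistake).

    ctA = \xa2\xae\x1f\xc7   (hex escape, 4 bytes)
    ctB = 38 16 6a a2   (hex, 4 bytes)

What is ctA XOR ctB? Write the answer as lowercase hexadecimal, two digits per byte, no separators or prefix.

9ab87565

ctA ⊕ ctB = (M1 ⊕ K) ⊕ (M2 ⊕ K) = M1 ⊕ M2 — the shared key cancels under XOR.
a2 ⊕ 38 = 9a
ae ⊕ 16 = b8
1f ⊕ 6a = 75
c7 ⊕ a2 = 65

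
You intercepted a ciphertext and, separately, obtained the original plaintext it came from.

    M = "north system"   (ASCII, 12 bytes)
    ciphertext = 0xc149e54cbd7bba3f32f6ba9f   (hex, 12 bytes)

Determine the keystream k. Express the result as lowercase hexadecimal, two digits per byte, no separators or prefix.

af269738d55bc9464182dff2

Since ciphertext = M ⊕ k, XORing both sides with M gives k = M ⊕ ciphertext.
byte 0: 6e ⊕ c1 = af
byte 1: 6f ⊕ 49 = 26
byte 2: 72 ⊕ e5 = 97
byte 3: 74 ⊕ 4c = 38
byte 4: 68 ⊕ bd = d5
byte 5: 20 ⊕ 7b = 5b
byte 6: 73 ⊕ ba = c9
byte 7: 79 ⊕ 3f = 46
byte 8: 73 ⊕ 32 = 41
byte 9: 74 ⊕ f6 = 82
byte 10: 65 ⊕ ba = df
byte 11: 6d ⊕ 9f = f2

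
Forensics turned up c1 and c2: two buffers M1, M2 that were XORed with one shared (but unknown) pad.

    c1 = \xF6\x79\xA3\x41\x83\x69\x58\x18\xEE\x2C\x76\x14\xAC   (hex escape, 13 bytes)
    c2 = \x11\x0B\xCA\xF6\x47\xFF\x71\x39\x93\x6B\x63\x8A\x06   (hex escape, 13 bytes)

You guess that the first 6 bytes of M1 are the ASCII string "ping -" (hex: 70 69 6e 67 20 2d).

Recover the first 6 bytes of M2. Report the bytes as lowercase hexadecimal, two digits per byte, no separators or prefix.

971b07d0e4bb

First, c1 ⊕ c2 = (M1 ⊕ K) ⊕ (M2 ⊕ K) = M1 ⊕ M2, so the key drops out. Then M2 = (M1 ⊕ M2) ⊕ M1 over the first 6 bytes.
byte 0: (f6 XOR 11) XOR 70 = e7 XOR 70 = 97
byte 1: (79 XOR 0b) XOR 69 = 72 XOR 69 = 1b
byte 2: (a3 XOR ca) XOR 6e = 69 XOR 6e = 07
byte 3: (41 XOR f6) XOR 67 = b7 XOR 67 = d0
byte 4: (83 XOR 47) XOR 20 = c4 XOR 20 = e4
byte 5: (69 XOR ff) XOR 2d = 96 XOR 2d = bb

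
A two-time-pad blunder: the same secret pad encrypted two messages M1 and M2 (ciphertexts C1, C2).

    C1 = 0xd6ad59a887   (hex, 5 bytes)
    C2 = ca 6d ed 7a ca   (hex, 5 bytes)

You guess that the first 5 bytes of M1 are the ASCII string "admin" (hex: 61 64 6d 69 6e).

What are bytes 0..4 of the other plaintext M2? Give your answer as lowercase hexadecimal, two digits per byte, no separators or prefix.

First, C1 ⊕ C2 = (M1 ⊕ K) ⊕ (M2 ⊕ K) = M1 ⊕ M2, so the key drops out. Then M2 = (M1 ⊕ M2) ⊕ M1 over the first 5 bytes.
byte 0: (d6 ⊕ ca) ⊕ 61 = 1c ⊕ 61 = 7d
byte 1: (ad ⊕ 6d) ⊕ 64 = c0 ⊕ 64 = a4
byte 2: (59 ⊕ ed) ⊕ 6d = b4 ⊕ 6d = d9
byte 3: (a8 ⊕ 7a) ⊕ 69 = d2 ⊕ 69 = bb
byte 4: (87 ⊕ ca) ⊕ 6e = 4d ⊕ 6e = 23

7da4d9bb23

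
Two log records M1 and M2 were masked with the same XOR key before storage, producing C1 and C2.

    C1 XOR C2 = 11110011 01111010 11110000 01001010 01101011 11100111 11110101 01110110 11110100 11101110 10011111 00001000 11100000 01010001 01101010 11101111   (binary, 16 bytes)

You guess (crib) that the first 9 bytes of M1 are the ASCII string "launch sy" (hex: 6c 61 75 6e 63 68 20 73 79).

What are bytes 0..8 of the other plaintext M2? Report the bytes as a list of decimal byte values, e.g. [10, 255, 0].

Since C1 ⊕ C2 = M1 ⊕ M2, XORing with the guessed M1 bytes yields the corresponding M2 bytes: M2 = (C1 ⊕ C2) ⊕ M1.
243 ^ 108 = 159
122 ^  97 =  27
240 ^ 117 = 133
 74 ^ 110 =  36
107 ^  99 =   8
231 ^ 104 = 143
245 ^  32 = 213
118 ^ 115 =   5
244 ^ 121 = 141

[159, 27, 133, 36, 8, 143, 213, 5, 141]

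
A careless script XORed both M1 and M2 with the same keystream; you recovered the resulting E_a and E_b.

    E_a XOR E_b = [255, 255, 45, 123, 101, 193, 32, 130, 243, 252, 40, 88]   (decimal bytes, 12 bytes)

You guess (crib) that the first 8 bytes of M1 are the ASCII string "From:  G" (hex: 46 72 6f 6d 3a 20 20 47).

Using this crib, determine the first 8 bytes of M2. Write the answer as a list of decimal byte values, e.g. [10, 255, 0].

[185, 141, 66, 22, 95, 225, 0, 197]

Since E_a ⊕ E_b = M1 ⊕ M2, XORing with the guessed M1 bytes yields the corresponding M2 bytes: M2 = (E_a ⊕ E_b) ⊕ M1.
byte 0: ff xor 46 = b9
byte 1: ff xor 72 = 8d
byte 2: 2d xor 6f = 42
byte 3: 7b xor 6d = 16
byte 4: 65 xor 3a = 5f
byte 5: c1 xor 20 = e1
byte 6: 20 xor 20 = 00
byte 7: 82 xor 47 = c5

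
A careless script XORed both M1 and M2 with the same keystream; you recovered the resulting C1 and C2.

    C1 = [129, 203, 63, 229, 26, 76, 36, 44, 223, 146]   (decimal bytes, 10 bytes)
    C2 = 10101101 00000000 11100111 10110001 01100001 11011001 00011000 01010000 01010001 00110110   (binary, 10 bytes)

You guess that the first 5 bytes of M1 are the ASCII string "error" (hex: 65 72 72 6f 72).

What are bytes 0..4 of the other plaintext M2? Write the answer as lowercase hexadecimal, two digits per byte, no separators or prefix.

First, C1 ⊕ C2 = (M1 ⊕ K) ⊕ (M2 ⊕ K) = M1 ⊕ M2, so the key drops out. Then M2 = (M1 ⊕ M2) ⊕ M1 over the first 5 bytes.
byte 0: (81 ^ ad) ^ 65 = 2c ^ 65 = 49
byte 1: (cb ^ 00) ^ 72 = cb ^ 72 = b9
byte 2: (3f ^ e7) ^ 72 = d8 ^ 72 = aa
byte 3: (e5 ^ b1) ^ 6f = 54 ^ 6f = 3b
byte 4: (1a ^ 61) ^ 72 = 7b ^ 72 = 09

49b9aa3b09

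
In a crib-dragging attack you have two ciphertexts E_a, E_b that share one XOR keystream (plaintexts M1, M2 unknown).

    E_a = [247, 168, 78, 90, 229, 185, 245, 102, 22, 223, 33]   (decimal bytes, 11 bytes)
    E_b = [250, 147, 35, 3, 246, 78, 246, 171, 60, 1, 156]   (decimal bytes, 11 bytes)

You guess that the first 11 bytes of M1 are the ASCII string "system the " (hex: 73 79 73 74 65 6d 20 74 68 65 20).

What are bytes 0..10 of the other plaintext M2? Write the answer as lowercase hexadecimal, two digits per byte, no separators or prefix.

First, E_a ⊕ E_b = (M1 ⊕ K) ⊕ (M2 ⊕ K) = M1 ⊕ M2, so the key drops out. Then M2 = (M1 ⊕ M2) ⊕ M1 over the first 11 bytes.
byte 0: (f7 ⊕ fa) ⊕ 73 = 0d ⊕ 73 = 7e
byte 1: (a8 ⊕ 93) ⊕ 79 = 3b ⊕ 79 = 42
byte 2: (4e ⊕ 23) ⊕ 73 = 6d ⊕ 73 = 1e
byte 3: (5a ⊕ 03) ⊕ 74 = 59 ⊕ 74 = 2d
byte 4: (e5 ⊕ f6) ⊕ 65 = 13 ⊕ 65 = 76
byte 5: (b9 ⊕ 4e) ⊕ 6d = f7 ⊕ 6d = 9a
byte 6: (f5 ⊕ f6) ⊕ 20 = 03 ⊕ 20 = 23
byte 7: (66 ⊕ ab) ⊕ 74 = cd ⊕ 74 = b9
byte 8: (16 ⊕ 3c) ⊕ 68 = 2a ⊕ 68 = 42
byte 9: (df ⊕ 01) ⊕ 65 = de ⊕ 65 = bb
byte 10: (21 ⊕ 9c) ⊕ 20 = bd ⊕ 20 = 9d

7e421e2d769a23b942bb9d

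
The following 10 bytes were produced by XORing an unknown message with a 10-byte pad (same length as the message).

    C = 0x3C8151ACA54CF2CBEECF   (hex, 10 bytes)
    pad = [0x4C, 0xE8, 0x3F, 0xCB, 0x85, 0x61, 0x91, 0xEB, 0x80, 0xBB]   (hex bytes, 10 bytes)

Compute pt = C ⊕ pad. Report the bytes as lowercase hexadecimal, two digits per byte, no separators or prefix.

XOR is its own inverse, so applying the key byte-wise gives the result directly.
3c XOR 4c = 70
81 XOR e8 = 69
51 XOR 3f = 6e
ac XOR cb = 67
a5 XOR 85 = 20
4c XOR 61 = 2d
f2 XOR 91 = 63
cb XOR eb = 20
ee XOR 80 = 6e
cf XOR bb = 74

70696e67202d63206e74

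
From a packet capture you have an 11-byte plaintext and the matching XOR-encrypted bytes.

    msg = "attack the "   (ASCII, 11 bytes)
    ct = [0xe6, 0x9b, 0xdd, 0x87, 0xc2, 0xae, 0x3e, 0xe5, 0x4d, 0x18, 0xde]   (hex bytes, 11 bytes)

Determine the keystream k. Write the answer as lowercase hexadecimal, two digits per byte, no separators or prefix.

Since ct = msg ⊕ k, XORing both sides with msg gives k = msg ⊕ ct.
61 ^ e6 = 87
74 ^ 9b = ef
74 ^ dd = a9
61 ^ 87 = e6
63 ^ c2 = a1
6b ^ ae = c5
20 ^ 3e = 1e
74 ^ e5 = 91
68 ^ 4d = 25
65 ^ 18 = 7d
20 ^ de = fe

87efa9e6a1c51e91257dfe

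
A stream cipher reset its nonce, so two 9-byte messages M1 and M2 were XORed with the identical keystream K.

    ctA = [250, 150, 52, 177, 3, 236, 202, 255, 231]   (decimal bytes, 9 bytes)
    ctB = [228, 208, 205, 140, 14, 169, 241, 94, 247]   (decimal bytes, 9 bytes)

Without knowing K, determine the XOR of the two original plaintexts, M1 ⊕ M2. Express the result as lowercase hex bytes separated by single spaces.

1e 46 f9 3d 0d 45 3b a1 10

ctA ⊕ ctB = (M1 ⊕ K) ⊕ (M2 ⊕ K) = M1 ⊕ M2 — the shared key cancels under XOR.
byte 0: 11111010 XOR 11100100 = 00011110
byte 1: 10010110 XOR 11010000 = 01000110
byte 2: 00110100 XOR 11001101 = 11111001
byte 3: 10110001 XOR 10001100 = 00111101
byte 4: 00000011 XOR 00001110 = 00001101
byte 5: 11101100 XOR 10101001 = 01000101
byte 6: 11001010 XOR 11110001 = 00111011
byte 7: 11111111 XOR 01011110 = 10100001
byte 8: 11100111 XOR 11110111 = 00010000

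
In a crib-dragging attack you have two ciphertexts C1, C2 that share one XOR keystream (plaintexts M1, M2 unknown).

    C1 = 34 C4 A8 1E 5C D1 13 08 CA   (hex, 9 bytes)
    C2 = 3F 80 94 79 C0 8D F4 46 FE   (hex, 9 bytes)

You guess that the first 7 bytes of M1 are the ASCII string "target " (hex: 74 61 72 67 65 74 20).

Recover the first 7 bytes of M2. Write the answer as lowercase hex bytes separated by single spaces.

First, C1 ⊕ C2 = (M1 ⊕ K) ⊕ (M2 ⊕ K) = M1 ⊕ M2, so the key drops out. Then M2 = (M1 ⊕ M2) ⊕ M1 over the first 7 bytes.
byte 0: (34 ^ 3f) ^ 74 = 0b ^ 74 = 7f
byte 1: (c4 ^ 80) ^ 61 = 44 ^ 61 = 25
byte 2: (a8 ^ 94) ^ 72 = 3c ^ 72 = 4e
byte 3: (1e ^ 79) ^ 67 = 67 ^ 67 = 00
byte 4: (5c ^ c0) ^ 65 = 9c ^ 65 = f9
byte 5: (d1 ^ 8d) ^ 74 = 5c ^ 74 = 28
byte 6: (13 ^ f4) ^ 20 = e7 ^ 20 = c7

7f 25 4e 00 f9 28 c7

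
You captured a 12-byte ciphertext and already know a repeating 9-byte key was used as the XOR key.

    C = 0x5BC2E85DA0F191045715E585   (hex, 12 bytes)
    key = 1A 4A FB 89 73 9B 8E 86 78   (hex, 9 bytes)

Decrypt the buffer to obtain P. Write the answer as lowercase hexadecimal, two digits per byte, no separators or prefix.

The 9-byte key repeats, so the effective keystream is 1a 4a fb 89 73 9b 8e 86 78 1a 4a fb.
byte 0: 5b xor 1a = 41
byte 1: c2 xor 4a = 88
byte 2: e8 xor fb = 13
byte 3: 5d xor 89 = d4
byte 4: a0 xor 73 = d3
byte 5: f1 xor 9b = 6a
byte 6: 91 xor 8e = 1f
byte 7: 04 xor 86 = 82
byte 8: 57 xor 78 = 2f
byte 9: 15 xor 1a = 0f
byte 10: e5 xor 4a = af
byte 11: 85 xor fb = 7e

418813d4d36a1f822f0faf7e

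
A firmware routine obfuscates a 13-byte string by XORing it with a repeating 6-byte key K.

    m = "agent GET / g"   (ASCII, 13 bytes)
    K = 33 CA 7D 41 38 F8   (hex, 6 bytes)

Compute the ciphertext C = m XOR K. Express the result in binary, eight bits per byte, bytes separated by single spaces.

The 6-byte key repeats, so the effective keystream is 33 ca 7d 41 38 f8 33 ca 7d 41 38 f8 33.
byte 0: 61 XOR 33 = 52
byte 1: 67 XOR ca = ad
byte 2: 65 XOR 7d = 18
byte 3: 6e XOR 41 = 2f
byte 4: 74 XOR 38 = 4c
byte 5: 20 XOR f8 = d8
byte 6: 47 XOR 33 = 74
byte 7: 45 XOR ca = 8f
byte 8: 54 XOR 7d = 29
byte 9: 20 XOR 41 = 61
byte 10: 2f XOR 38 = 17
byte 11: 20 XOR f8 = d8
byte 12: 67 XOR 33 = 54

01010010 10101101 00011000 00101111 01001100 11011000 01110100 10001111 00101001 01100001 00010111 11011000 01010100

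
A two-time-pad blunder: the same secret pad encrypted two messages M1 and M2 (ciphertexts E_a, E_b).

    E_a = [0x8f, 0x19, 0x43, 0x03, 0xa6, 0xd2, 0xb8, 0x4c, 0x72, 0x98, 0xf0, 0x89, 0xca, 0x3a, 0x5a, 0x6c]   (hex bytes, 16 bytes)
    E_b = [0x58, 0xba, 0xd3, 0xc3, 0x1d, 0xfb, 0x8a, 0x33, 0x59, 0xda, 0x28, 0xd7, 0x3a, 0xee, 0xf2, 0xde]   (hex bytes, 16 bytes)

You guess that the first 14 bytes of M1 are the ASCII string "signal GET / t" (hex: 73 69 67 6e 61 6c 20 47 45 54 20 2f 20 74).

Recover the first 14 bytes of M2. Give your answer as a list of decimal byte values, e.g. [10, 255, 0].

First, E_a ⊕ E_b = (M1 ⊕ K) ⊕ (M2 ⊕ K) = M1 ⊕ M2, so the key drops out. Then M2 = (M1 ⊕ M2) ⊕ M1 over the first 14 bytes.
byte 0: (8f XOR 58) XOR 73 = d7 XOR 73 = a4
byte 1: (19 XOR ba) XOR 69 = a3 XOR 69 = ca
byte 2: (43 XOR d3) XOR 67 = 90 XOR 67 = f7
byte 3: (03 XOR c3) XOR 6e = c0 XOR 6e = ae
byte 4: (a6 XOR 1d) XOR 61 = bb XOR 61 = da
byte 5: (d2 XOR fb) XOR 6c = 29 XOR 6c = 45
byte 6: (b8 XOR 8a) XOR 20 = 32 XOR 20 = 12
byte 7: (4c XOR 33) XOR 47 = 7f XOR 47 = 38
byte 8: (72 XOR 59) XOR 45 = 2b XOR 45 = 6e
byte 9: (98 XOR da) XOR 54 = 42 XOR 54 = 16
byte 10: (f0 XOR 28) XOR 20 = d8 XOR 20 = f8
byte 11: (89 XOR d7) XOR 2f = 5e XOR 2f = 71
byte 12: (ca XOR 3a) XOR 20 = f0 XOR 20 = d0
byte 13: (3a XOR ee) XOR 74 = d4 XOR 74 = a0

[164, 202, 247, 174, 218, 69, 18, 56, 110, 22, 248, 113, 208, 160]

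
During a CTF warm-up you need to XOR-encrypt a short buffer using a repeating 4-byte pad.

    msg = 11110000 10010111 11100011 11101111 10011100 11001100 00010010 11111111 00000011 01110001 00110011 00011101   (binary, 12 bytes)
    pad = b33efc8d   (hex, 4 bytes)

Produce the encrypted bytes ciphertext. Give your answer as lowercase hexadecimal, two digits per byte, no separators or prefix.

43a91f622ff2ee72b04fcf90

The 4-byte key repeats, so the effective keystream is b3 3e fc 8d b3 3e fc 8d b3 3e fc 8d.
byte 0: f0 xor b3 = 43
byte 1: 97 xor 3e = a9
byte 2: e3 xor fc = 1f
byte 3: ef xor 8d = 62
byte 4: 9c xor b3 = 2f
byte 5: cc xor 3e = f2
byte 6: 12 xor fc = ee
byte 7: ff xor 8d = 72
byte 8: 03 xor b3 = b0
byte 9: 71 xor 3e = 4f
byte 10: 33 xor fc = cf
byte 11: 1d xor 8d = 90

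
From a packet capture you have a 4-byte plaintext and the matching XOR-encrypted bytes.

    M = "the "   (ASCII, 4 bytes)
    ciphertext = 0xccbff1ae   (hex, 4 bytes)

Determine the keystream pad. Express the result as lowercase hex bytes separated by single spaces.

Since ciphertext = M ⊕ pad, XORing both sides with M gives pad = M ⊕ ciphertext.
byte 0: 74 xor cc = b8
byte 1: 68 xor bf = d7
byte 2: 65 xor f1 = 94
byte 3: 20 xor ae = 8e

b8 d7 94 8e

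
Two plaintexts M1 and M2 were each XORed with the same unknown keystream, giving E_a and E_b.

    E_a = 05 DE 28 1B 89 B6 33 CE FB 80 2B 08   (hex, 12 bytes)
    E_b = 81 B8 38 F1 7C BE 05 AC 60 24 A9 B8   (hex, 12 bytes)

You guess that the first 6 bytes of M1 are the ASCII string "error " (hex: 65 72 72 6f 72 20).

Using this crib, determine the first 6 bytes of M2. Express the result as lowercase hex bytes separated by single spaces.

e1 14 62 85 87 28

First, E_a ⊕ E_b = (M1 ⊕ K) ⊕ (M2 ⊕ K) = M1 ⊕ M2, so the key drops out. Then M2 = (M1 ⊕ M2) ⊕ M1 over the first 6 bytes.
byte 0: (05 ⊕ 81) ⊕ 65 = 84 ⊕ 65 = e1
byte 1: (de ⊕ b8) ⊕ 72 = 66 ⊕ 72 = 14
byte 2: (28 ⊕ 38) ⊕ 72 = 10 ⊕ 72 = 62
byte 3: (1b ⊕ f1) ⊕ 6f = ea ⊕ 6f = 85
byte 4: (89 ⊕ 7c) ⊕ 72 = f5 ⊕ 72 = 87
byte 5: (b6 ⊕ be) ⊕ 20 = 08 ⊕ 20 = 28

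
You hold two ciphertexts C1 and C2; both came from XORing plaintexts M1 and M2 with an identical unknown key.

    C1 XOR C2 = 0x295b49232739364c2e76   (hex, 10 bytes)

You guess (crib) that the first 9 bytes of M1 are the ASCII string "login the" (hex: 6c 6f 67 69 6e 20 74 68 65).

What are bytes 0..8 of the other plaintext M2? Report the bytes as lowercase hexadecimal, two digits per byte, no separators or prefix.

Since C1 ⊕ C2 = M1 ⊕ M2, XORing with the guessed M1 bytes yields the corresponding M2 bytes: M2 = (C1 ⊕ C2) ⊕ M1.
00101001 XOR 01101100 = 01000101
01011011 XOR 01101111 = 00110100
01001001 XOR 01100111 = 00101110
00100011 XOR 01101001 = 01001010
00100111 XOR 01101110 = 01001001
00111001 XOR 00100000 = 00011001
00110110 XOR 01110100 = 01000010
01001100 XOR 01101000 = 00100100
00101110 XOR 01100101 = 01001011

45342e4a491942244b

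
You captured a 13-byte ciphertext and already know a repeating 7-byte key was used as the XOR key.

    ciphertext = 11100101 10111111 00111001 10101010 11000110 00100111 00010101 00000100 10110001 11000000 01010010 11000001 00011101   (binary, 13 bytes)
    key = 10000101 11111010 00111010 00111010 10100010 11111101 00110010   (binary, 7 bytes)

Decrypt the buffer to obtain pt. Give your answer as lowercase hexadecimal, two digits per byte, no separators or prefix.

The 7-byte key repeats, so the effective keystream is 85 fa 3a 3a a2 fd 32 85 fa 3a 3a a2 fd.
byte 0: 11100101 XOR 10000101 = 01100000
byte 1: 10111111 XOR 11111010 = 01000101
byte 2: 00111001 XOR 00111010 = 00000011
byte 3: 10101010 XOR 00111010 = 10010000
byte 4: 11000110 XOR 10100010 = 01100100
byte 5: 00100111 XOR 11111101 = 11011010
byte 6: 00010101 XOR 00110010 = 00100111
byte 7: 00000100 XOR 10000101 = 10000001
byte 8: 10110001 XOR 11111010 = 01001011
byte 9: 11000000 XOR 00111010 = 11111010
byte 10: 01010010 XOR 00111010 = 01101000
byte 11: 11000001 XOR 10100010 = 01100011
byte 12: 00011101 XOR 11111101 = 11100000

6045039064da27814bfa6863e0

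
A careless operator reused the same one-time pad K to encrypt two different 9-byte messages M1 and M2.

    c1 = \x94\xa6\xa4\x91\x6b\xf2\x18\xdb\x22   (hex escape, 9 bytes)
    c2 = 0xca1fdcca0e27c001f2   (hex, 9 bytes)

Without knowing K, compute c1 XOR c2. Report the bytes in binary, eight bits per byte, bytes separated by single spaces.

c1 ⊕ c2 = (M1 ⊕ K) ⊕ (M2 ⊕ K) = M1 ⊕ M2 — the shared key cancels under XOR.
94 ⊕ ca = 5e
a6 ⊕ 1f = b9
a4 ⊕ dc = 78
91 ⊕ ca = 5b
6b ⊕ 0e = 65
f2 ⊕ 27 = d5
18 ⊕ c0 = d8
db ⊕ 01 = da
22 ⊕ f2 = d0

01011110 10111001 01111000 01011011 01100101 11010101 11011000 11011010 11010000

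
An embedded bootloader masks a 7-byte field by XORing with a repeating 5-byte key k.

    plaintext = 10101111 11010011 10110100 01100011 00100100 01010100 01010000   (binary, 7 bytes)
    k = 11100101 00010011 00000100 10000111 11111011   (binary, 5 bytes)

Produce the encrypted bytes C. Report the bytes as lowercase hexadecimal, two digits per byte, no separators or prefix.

4ac0b0e4dfb143

The 5-byte key repeats, so the effective keystream is e5 13 04 87 fb e5 13.
byte 0: af XOR e5 = 4a
byte 1: d3 XOR 13 = c0
byte 2: b4 XOR 04 = b0
byte 3: 63 XOR 87 = e4
byte 4: 24 XOR fb = df
byte 5: 54 XOR e5 = b1
byte 6: 50 XOR 13 = 43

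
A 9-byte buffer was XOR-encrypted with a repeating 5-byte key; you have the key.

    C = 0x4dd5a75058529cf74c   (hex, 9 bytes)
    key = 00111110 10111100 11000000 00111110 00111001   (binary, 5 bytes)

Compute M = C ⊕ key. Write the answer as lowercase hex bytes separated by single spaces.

The 5-byte key repeats, so the effective keystream is 3e bc c0 3e 39 3e bc c0 3e.
byte 0: 4d XOR 3e = 73
byte 1: d5 XOR bc = 69
byte 2: a7 XOR c0 = 67
byte 3: 50 XOR 3e = 6e
byte 4: 58 XOR 39 = 61
byte 5: 52 XOR 3e = 6c
byte 6: 9c XOR bc = 20
byte 7: f7 XOR c0 = 37
byte 8: 4c XOR 3e = 72

73 69 67 6e 61 6c 20 37 72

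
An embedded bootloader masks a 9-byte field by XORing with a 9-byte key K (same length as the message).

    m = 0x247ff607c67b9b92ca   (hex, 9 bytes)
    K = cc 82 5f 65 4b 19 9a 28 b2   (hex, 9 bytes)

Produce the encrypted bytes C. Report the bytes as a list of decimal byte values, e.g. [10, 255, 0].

byte 0: 24 xor cc = e8
byte 1: 7f xor 82 = fd
byte 2: f6 xor 5f = a9
byte 3: 07 xor 65 = 62
byte 4: c6 xor 4b = 8d
byte 5: 7b xor 19 = 62
byte 6: 9b xor 9a = 01
byte 7: 92 xor 28 = ba
byte 8: ca xor b2 = 78

[232, 253, 169, 98, 141, 98, 1, 186, 120]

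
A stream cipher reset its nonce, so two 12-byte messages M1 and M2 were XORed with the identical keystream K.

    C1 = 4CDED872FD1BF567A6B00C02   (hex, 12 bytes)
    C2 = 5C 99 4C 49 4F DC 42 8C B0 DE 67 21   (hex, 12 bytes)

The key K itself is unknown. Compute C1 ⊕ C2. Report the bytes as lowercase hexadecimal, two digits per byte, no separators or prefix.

1047943bb2c7b7eb166e6b23

C1 ⊕ C2 = (M1 ⊕ K) ⊕ (M2 ⊕ K) = M1 ⊕ M2 — the shared key cancels under XOR.
4c ⊕ 5c = 10
de ⊕ 99 = 47
d8 ⊕ 4c = 94
72 ⊕ 49 = 3b
fd ⊕ 4f = b2
1b ⊕ dc = c7
f5 ⊕ 42 = b7
67 ⊕ 8c = eb
a6 ⊕ b0 = 16
b0 ⊕ de = 6e
0c ⊕ 67 = 6b
02 ⊕ 21 = 23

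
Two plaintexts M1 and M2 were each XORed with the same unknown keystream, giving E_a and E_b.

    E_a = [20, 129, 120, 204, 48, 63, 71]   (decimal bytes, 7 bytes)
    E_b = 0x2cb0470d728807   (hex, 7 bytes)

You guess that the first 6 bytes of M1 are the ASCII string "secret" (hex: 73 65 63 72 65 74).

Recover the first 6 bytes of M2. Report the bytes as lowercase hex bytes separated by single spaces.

4b 54 5c b3 27 c3

First, E_a ⊕ E_b = (M1 ⊕ K) ⊕ (M2 ⊕ K) = M1 ⊕ M2, so the key drops out. Then M2 = (M1 ⊕ M2) ⊕ M1 over the first 6 bytes.
byte 0: (14 xor 2c) xor 73 = 38 xor 73 = 4b
byte 1: (81 xor b0) xor 65 = 31 xor 65 = 54
byte 2: (78 xor 47) xor 63 = 3f xor 63 = 5c
byte 3: (cc xor 0d) xor 72 = c1 xor 72 = b3
byte 4: (30 xor 72) xor 65 = 42 xor 65 = 27
byte 5: (3f xor 88) xor 74 = b7 xor 74 = c3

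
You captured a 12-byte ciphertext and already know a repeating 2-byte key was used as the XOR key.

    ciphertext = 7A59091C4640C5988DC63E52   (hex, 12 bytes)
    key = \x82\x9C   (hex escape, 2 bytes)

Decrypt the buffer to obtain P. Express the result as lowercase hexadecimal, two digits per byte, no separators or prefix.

The 2-byte key repeats, so the effective keystream is 82 9c 82 9c 82 9c 82 9c 82 9c 82 9c.
byte 0: 7a ⊕ 82 = f8
byte 1: 59 ⊕ 9c = c5
byte 2: 09 ⊕ 82 = 8b
byte 3: 1c ⊕ 9c = 80
byte 4: 46 ⊕ 82 = c4
byte 5: 40 ⊕ 9c = dc
byte 6: c5 ⊕ 82 = 47
byte 7: 98 ⊕ 9c = 04
byte 8: 8d ⊕ 82 = 0f
byte 9: c6 ⊕ 9c = 5a
byte 10: 3e ⊕ 82 = bc
byte 11: 52 ⊕ 9c = ce

f8c58b80c4dc47040f5abcce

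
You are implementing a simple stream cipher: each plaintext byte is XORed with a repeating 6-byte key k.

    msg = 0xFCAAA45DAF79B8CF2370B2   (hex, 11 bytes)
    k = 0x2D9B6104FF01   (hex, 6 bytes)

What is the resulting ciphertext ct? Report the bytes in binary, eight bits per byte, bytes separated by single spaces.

The 6-byte key repeats, so the effective keystream is 2d 9b 61 04 ff 01 2d 9b 61 04 ff.
byte 0: fc XOR 2d = d1
byte 1: aa XOR 9b = 31
byte 2: a4 XOR 61 = c5
byte 3: 5d XOR 04 = 59
byte 4: af XOR ff = 50
byte 5: 79 XOR 01 = 78
byte 6: b8 XOR 2d = 95
byte 7: cf XOR 9b = 54
byte 8: 23 XOR 61 = 42
byte 9: 70 XOR 04 = 74
byte 10: b2 XOR ff = 4d

11010001 00110001 11000101 01011001 01010000 01111000 10010101 01010100 01000010 01110100 01001101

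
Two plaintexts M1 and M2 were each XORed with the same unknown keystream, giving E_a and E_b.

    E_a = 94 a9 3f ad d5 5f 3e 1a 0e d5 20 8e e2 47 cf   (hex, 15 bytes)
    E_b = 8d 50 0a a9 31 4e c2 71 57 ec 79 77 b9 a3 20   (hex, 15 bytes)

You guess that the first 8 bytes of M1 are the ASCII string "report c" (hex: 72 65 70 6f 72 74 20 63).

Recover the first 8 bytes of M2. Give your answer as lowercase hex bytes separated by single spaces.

6b 9c 45 6b 96 65 dc 08

First, E_a ⊕ E_b = (M1 ⊕ K) ⊕ (M2 ⊕ K) = M1 ⊕ M2, so the key drops out. Then M2 = (M1 ⊕ M2) ⊕ M1 over the first 8 bytes.
byte 0: (94 ^ 8d) ^ 72 = 19 ^ 72 = 6b
byte 1: (a9 ^ 50) ^ 65 = f9 ^ 65 = 9c
byte 2: (3f ^ 0a) ^ 70 = 35 ^ 70 = 45
byte 3: (ad ^ a9) ^ 6f = 04 ^ 6f = 6b
byte 4: (d5 ^ 31) ^ 72 = e4 ^ 72 = 96
byte 5: (5f ^ 4e) ^ 74 = 11 ^ 74 = 65
byte 6: (3e ^ c2) ^ 20 = fc ^ 20 = dc
byte 7: (1a ^ 71) ^ 63 = 6b ^ 63 = 08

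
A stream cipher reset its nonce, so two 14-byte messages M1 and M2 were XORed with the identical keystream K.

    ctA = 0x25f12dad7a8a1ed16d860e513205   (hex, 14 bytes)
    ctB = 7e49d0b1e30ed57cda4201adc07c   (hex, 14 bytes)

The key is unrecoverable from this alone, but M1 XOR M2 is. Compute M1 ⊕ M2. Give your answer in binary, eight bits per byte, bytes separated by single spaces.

01011011 10111000 11111101 00011100 10011001 10000100 11001011 10101101 10110111 11000100 00001111 11111100 11110010 01111001

ctA ⊕ ctB = (M1 ⊕ K) ⊕ (M2 ⊕ K) = M1 ⊕ M2 — the shared key cancels under XOR.
25 ^ 7e = 5b
f1 ^ 49 = b8
2d ^ d0 = fd
ad ^ b1 = 1c
7a ^ e3 = 99
8a ^ 0e = 84
1e ^ d5 = cb
d1 ^ 7c = ad
6d ^ da = b7
86 ^ 42 = c4
0e ^ 01 = 0f
51 ^ ad = fc
32 ^ c0 = f2
05 ^ 7c = 79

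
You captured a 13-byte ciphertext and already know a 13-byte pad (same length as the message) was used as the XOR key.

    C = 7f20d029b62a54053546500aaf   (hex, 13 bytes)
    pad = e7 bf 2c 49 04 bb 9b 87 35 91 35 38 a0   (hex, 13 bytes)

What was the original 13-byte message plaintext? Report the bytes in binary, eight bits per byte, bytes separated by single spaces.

10011000 10011111 11111100 01100000 10110010 10010001 11001111 10000010 00000000 11010111 01100101 00110010 00001111

7f XOR e7 = 98
20 XOR bf = 9f
d0 XOR 2c = fc
29 XOR 49 = 60
b6 XOR 04 = b2
2a XOR bb = 91
54 XOR 9b = cf
05 XOR 87 = 82
35 XOR 35 = 00
46 XOR 91 = d7
50 XOR 35 = 65
0a XOR 38 = 32
af XOR a0 = 0f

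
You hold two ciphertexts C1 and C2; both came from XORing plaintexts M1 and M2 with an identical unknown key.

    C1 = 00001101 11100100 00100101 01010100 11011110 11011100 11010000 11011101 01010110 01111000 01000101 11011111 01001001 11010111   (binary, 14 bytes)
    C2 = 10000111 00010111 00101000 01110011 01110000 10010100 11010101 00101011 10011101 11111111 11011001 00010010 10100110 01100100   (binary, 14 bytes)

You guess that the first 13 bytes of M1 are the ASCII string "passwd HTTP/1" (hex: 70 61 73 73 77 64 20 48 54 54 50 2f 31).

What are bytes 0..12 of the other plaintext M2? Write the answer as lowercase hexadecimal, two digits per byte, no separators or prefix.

First, C1 ⊕ C2 = (M1 ⊕ K) ⊕ (M2 ⊕ K) = M1 ⊕ M2, so the key drops out. Then M2 = (M1 ⊕ M2) ⊕ M1 over the first 13 bytes.
byte 0: (0d ⊕ 87) ⊕ 70 = 8a ⊕ 70 = fa
byte 1: (e4 ⊕ 17) ⊕ 61 = f3 ⊕ 61 = 92
byte 2: (25 ⊕ 28) ⊕ 73 = 0d ⊕ 73 = 7e
byte 3: (54 ⊕ 73) ⊕ 73 = 27 ⊕ 73 = 54
byte 4: (de ⊕ 70) ⊕ 77 = ae ⊕ 77 = d9
byte 5: (dc ⊕ 94) ⊕ 64 = 48 ⊕ 64 = 2c
byte 6: (d0 ⊕ d5) ⊕ 20 = 05 ⊕ 20 = 25
byte 7: (dd ⊕ 2b) ⊕ 48 = f6 ⊕ 48 = be
byte 8: (56 ⊕ 9d) ⊕ 54 = cb ⊕ 54 = 9f
byte 9: (78 ⊕ ff) ⊕ 54 = 87 ⊕ 54 = d3
byte 10: (45 ⊕ d9) ⊕ 50 = 9c ⊕ 50 = cc
byte 11: (df ⊕ 12) ⊕ 2f = cd ⊕ 2f = e2
byte 12: (49 ⊕ a6) ⊕ 31 = ef ⊕ 31 = de

fa927e54d92c25be9fd3cce2de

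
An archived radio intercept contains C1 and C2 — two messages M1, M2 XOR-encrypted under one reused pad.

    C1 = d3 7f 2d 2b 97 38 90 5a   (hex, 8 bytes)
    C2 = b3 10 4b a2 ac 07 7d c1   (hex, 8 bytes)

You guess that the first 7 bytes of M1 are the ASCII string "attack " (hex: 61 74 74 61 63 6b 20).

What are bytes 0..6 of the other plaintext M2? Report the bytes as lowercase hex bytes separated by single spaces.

01 1b 12 e8 58 54 cd

First, C1 ⊕ C2 = (M1 ⊕ K) ⊕ (M2 ⊕ K) = M1 ⊕ M2, so the key drops out. Then M2 = (M1 ⊕ M2) ⊕ M1 over the first 7 bytes.
byte 0: (d3 XOR b3) XOR 61 = 60 XOR 61 = 01
byte 1: (7f XOR 10) XOR 74 = 6f XOR 74 = 1b
byte 2: (2d XOR 4b) XOR 74 = 66 XOR 74 = 12
byte 3: (2b XOR a2) XOR 61 = 89 XOR 61 = e8
byte 4: (97 XOR ac) XOR 63 = 3b XOR 63 = 58
byte 5: (38 XOR 07) XOR 6b = 3f XOR 6b = 54
byte 6: (90 XOR 7d) XOR 20 = ed XOR 20 = cd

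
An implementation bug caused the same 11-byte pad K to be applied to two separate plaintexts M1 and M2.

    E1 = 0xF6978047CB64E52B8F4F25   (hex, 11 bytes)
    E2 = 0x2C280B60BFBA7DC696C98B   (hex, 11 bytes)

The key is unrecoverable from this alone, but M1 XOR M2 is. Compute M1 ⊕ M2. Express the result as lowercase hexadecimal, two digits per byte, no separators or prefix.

dabf8b2774de98ed1986ae

E1 ⊕ E2 = (M1 ⊕ K) ⊕ (M2 ⊕ K) = M1 ⊕ M2 — the shared key cancels under XOR.
246 ⊕  44 = 218
151 ⊕  40 = 191
128 ⊕  11 = 139
 71 ⊕  96 =  39
203 ⊕ 191 = 116
100 ⊕ 186 = 222
229 ⊕ 125 = 152
 43 ⊕ 198 = 237
143 ⊕ 150 =  25
 79 ⊕ 201 = 134
 37 ⊕ 139 = 174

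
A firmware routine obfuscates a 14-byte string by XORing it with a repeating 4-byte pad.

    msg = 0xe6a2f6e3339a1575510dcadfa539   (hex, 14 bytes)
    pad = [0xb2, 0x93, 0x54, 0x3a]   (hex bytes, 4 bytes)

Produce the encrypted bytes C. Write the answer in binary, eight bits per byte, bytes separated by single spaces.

01010100 00110001 10100010 11011001 10000001 00001001 01000001 01001111 11100011 10011110 10011110 11100101 00010111 10101010

The 4-byte key repeats, so the effective keystream is b2 93 54 3a b2 93 54 3a b2 93 54 3a b2 93.
byte 0: 230 XOR 178 =  84
byte 1: 162 XOR 147 =  49
byte 2: 246 XOR  84 = 162
byte 3: 227 XOR  58 = 217
byte 4:  51 XOR 178 = 129
byte 5: 154 XOR 147 =   9
byte 6:  21 XOR  84 =  65
byte 7: 117 XOR  58 =  79
byte 8:  81 XOR 178 = 227
byte 9:  13 XOR 147 = 158
byte 10: 202 XOR  84 = 158
byte 11: 223 XOR  58 = 229
byte 12: 165 XOR 178 =  23
byte 13:  57 XOR 147 = 170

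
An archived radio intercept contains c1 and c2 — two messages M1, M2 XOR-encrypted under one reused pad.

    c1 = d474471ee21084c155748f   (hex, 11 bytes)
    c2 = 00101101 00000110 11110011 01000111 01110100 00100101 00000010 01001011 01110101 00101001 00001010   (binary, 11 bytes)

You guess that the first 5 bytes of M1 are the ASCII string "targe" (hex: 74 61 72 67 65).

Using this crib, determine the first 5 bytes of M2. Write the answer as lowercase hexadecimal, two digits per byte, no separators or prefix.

First, c1 ⊕ c2 = (M1 ⊕ K) ⊕ (M2 ⊕ K) = M1 ⊕ M2, so the key drops out. Then M2 = (M1 ⊕ M2) ⊕ M1 over the first 5 bytes.
byte 0: (d4 ⊕ 2d) ⊕ 74 = f9 ⊕ 74 = 8d
byte 1: (74 ⊕ 06) ⊕ 61 = 72 ⊕ 61 = 13
byte 2: (47 ⊕ f3) ⊕ 72 = b4 ⊕ 72 = c6
byte 3: (1e ⊕ 47) ⊕ 67 = 59 ⊕ 67 = 3e
byte 4: (e2 ⊕ 74) ⊕ 65 = 96 ⊕ 65 = f3

8d13c63ef3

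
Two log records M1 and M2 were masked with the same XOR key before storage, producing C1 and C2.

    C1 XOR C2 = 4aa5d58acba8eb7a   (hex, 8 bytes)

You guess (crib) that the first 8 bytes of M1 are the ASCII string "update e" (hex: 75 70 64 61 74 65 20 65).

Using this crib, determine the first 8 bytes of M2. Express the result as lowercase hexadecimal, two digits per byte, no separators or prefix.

3fd5b1ebbfcdcb1f

Since C1 ⊕ C2 = M1 ⊕ M2, XORing with the guessed M1 bytes yields the corresponding M2 bytes: M2 = (C1 ⊕ C2) ⊕ M1.
4a xor 75 = 3f
a5 xor 70 = d5
d5 xor 64 = b1
8a xor 61 = eb
cb xor 74 = bf
a8 xor 65 = cd
eb xor 20 = cb
7a xor 65 = 1f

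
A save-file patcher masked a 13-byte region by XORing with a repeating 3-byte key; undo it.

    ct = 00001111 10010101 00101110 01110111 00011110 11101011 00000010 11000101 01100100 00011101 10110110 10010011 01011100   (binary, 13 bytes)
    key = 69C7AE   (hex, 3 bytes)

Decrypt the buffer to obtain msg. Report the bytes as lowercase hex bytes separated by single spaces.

The 3-byte key repeats, so the effective keystream is 69 c7 ae 69 c7 ae 69 c7 ae 69 c7 ae 69.
byte 0: 00001111 ^ 01101001 = 01100110
byte 1: 10010101 ^ 11000111 = 01010010
byte 2: 00101110 ^ 10101110 = 10000000
byte 3: 01110111 ^ 01101001 = 00011110
byte 4: 00011110 ^ 11000111 = 11011001
byte 5: 11101011 ^ 10101110 = 01000101
byte 6: 00000010 ^ 01101001 = 01101011
byte 7: 11000101 ^ 11000111 = 00000010
byte 8: 01100100 ^ 10101110 = 11001010
byte 9: 00011101 ^ 01101001 = 01110100
byte 10: 10110110 ^ 11000111 = 01110001
byte 11: 10010011 ^ 10101110 = 00111101
byte 12: 01011100 ^ 01101001 = 00110101

66 52 80 1e d9 45 6b 02 ca 74 71 3d 35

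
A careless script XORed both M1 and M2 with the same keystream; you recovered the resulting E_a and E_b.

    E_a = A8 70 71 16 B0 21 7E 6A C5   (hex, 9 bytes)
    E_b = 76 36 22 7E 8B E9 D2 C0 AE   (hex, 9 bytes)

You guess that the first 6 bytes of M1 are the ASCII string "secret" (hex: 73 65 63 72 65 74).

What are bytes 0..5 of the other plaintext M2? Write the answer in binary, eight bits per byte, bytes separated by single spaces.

First, E_a ⊕ E_b = (M1 ⊕ K) ⊕ (M2 ⊕ K) = M1 ⊕ M2, so the key drops out. Then M2 = (M1 ⊕ M2) ⊕ M1 over the first 6 bytes.
byte 0: (a8 xor 76) xor 73 = de xor 73 = ad
byte 1: (70 xor 36) xor 65 = 46 xor 65 = 23
byte 2: (71 xor 22) xor 63 = 53 xor 63 = 30
byte 3: (16 xor 7e) xor 72 = 68 xor 72 = 1a
byte 4: (b0 xor 8b) xor 65 = 3b xor 65 = 5e
byte 5: (21 xor e9) xor 74 = c8 xor 74 = bc

10101101 00100011 00110000 00011010 01011110 10111100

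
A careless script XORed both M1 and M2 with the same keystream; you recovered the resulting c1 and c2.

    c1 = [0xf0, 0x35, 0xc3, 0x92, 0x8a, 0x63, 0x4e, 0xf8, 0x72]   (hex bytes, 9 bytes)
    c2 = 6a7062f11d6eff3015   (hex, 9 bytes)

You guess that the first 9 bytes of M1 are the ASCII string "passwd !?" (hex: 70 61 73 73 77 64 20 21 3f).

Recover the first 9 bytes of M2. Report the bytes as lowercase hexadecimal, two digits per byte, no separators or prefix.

First, c1 ⊕ c2 = (M1 ⊕ K) ⊕ (M2 ⊕ K) = M1 ⊕ M2, so the key drops out. Then M2 = (M1 ⊕ M2) ⊕ M1 over the first 9 bytes.
byte 0: (f0 ^ 6a) ^ 70 = 9a ^ 70 = ea
byte 1: (35 ^ 70) ^ 61 = 45 ^ 61 = 24
byte 2: (c3 ^ 62) ^ 73 = a1 ^ 73 = d2
byte 3: (92 ^ f1) ^ 73 = 63 ^ 73 = 10
byte 4: (8a ^ 1d) ^ 77 = 97 ^ 77 = e0
byte 5: (63 ^ 6e) ^ 64 = 0d ^ 64 = 69
byte 6: (4e ^ ff) ^ 20 = b1 ^ 20 = 91
byte 7: (f8 ^ 30) ^ 21 = c8 ^ 21 = e9
byte 8: (72 ^ 15) ^ 3f = 67 ^ 3f = 58

ea24d210e06991e958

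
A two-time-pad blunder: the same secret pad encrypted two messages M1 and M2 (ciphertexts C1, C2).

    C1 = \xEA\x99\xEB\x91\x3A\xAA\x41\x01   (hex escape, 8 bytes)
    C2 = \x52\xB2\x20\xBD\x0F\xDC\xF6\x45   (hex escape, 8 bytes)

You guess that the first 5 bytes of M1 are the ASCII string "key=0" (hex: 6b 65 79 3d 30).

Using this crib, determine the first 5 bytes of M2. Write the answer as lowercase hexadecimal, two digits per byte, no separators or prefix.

d34eb21105

First, C1 ⊕ C2 = (M1 ⊕ K) ⊕ (M2 ⊕ K) = M1 ⊕ M2, so the key drops out. Then M2 = (M1 ⊕ M2) ⊕ M1 over the first 5 bytes.
byte 0: (ea ⊕ 52) ⊕ 6b = b8 ⊕ 6b = d3
byte 1: (99 ⊕ b2) ⊕ 65 = 2b ⊕ 65 = 4e
byte 2: (eb ⊕ 20) ⊕ 79 = cb ⊕ 79 = b2
byte 3: (91 ⊕ bd) ⊕ 3d = 2c ⊕ 3d = 11
byte 4: (3a ⊕ 0f) ⊕ 30 = 35 ⊕ 30 = 05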